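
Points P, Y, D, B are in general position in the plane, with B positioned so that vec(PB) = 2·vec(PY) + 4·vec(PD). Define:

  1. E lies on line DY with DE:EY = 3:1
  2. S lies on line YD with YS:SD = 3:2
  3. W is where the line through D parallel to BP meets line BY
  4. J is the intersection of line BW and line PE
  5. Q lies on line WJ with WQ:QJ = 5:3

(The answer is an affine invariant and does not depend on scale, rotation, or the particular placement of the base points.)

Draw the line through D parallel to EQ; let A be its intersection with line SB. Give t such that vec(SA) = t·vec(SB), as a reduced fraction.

Work in coordinates with P = (0, 0), Y = (1, 0), D = (0, 1), B = (2, 4).
1. E lies on line DY with DE:EY = 3:1 ⇒ E = (3/4, 1/4)
2. S lies on line YD with YS:SD = 3:2 ⇒ S = (2/5, 3/5)
3. W is where the line through D parallel to BP meets line BY ⇒ W = (5/2, 6)
4. J is the intersection of line BW and line PE ⇒ J = (12/11, 4/11)
5. Q lies on line WJ with WQ:QJ = 5:3 ⇒ Q = (285/176, 109/44)
through D parallel to EQ: direction (153/176, 49/22); meets SB at A = (-306/107, -677/107)
A = S + t·(B−S) with t = -218/107

t = -218/107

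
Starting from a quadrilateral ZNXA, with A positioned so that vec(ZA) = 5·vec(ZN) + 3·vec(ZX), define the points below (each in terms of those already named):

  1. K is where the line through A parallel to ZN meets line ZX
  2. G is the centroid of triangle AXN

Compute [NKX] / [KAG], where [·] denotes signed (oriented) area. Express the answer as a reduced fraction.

[NKX]:[KAG] = -6/25

Assign Z = (0, 0), N = (1, 0), X = (0, 1), A = (5, 3) — the answer is frame-independent, so this choice is without loss of generality.
1. K is where the line through A parallel to ZN meets line ZX ⇒ K = (0, 3)
2. G is the centroid of triangle AXN ⇒ G = (2, 4/3)
2·[NKX] = 2, 2·[KAG] = -25/3
[NKX]:[KAG] = 2:-25/3 = -6/25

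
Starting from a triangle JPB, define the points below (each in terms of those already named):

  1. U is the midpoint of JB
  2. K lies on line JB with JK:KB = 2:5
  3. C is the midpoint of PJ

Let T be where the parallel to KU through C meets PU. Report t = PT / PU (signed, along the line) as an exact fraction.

t = 1/2

Assign J = (0, 0), P = (1, 0), B = (0, 1) — the answer is frame-independent, so this choice is without loss of generality.
1. U is the midpoint of JB ⇒ U = (0, 1/2)
2. K lies on line JB with JK:KB = 2:5 ⇒ K = (0, 2/7)
3. C is the midpoint of PJ ⇒ C = (1/2, 0)
through C parallel to KU: direction (0, 3/14); meets PU at T = (1/2, 1/4)
T = P + t·(U−P) with t = 1/2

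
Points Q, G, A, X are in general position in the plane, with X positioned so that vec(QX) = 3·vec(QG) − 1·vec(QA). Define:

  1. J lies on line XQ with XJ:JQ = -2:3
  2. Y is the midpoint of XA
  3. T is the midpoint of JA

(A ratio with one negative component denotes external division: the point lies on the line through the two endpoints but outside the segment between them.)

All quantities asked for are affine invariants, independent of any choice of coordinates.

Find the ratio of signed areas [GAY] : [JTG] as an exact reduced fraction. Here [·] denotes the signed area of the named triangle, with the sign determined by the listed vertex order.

Choose coordinates Q = (0, 0), G = (1, 0), A = (0, 1), X = (3, -1).
1. J lies on line XQ with XJ:JQ = -2:3 ⇒ J = (9, -3)
2. Y is the midpoint of XA ⇒ Y = (3/2, 0)
3. T is the midpoint of JA ⇒ T = (9/2, -1)
2·[GAY] = -1/2, 2·[JTG] = 5/2
[GAY]:[JTG] = -1/2:5/2 = -1/5

[GAY]:[JTG] = -1/5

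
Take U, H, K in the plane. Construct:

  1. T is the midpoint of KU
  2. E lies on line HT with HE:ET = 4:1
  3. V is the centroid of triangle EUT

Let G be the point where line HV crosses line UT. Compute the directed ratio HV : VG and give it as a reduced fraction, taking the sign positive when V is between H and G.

Choose coordinates U = (0, 0), H = (1, 0), K = (0, 1).
1. T is the midpoint of KU ⇒ T = (0, 1/2)
2. E lies on line HT with HE:ET = 4:1 ⇒ E = (1/5, 2/5)
3. V is the centroid of triangle EUT ⇒ V = (1/15, 3/10)
line HV meets UT at G = (0, 9/28)
V = H + t·(G−H) with t = 14/15, so HV:VG = 14/15:1/15

HV:VG = 14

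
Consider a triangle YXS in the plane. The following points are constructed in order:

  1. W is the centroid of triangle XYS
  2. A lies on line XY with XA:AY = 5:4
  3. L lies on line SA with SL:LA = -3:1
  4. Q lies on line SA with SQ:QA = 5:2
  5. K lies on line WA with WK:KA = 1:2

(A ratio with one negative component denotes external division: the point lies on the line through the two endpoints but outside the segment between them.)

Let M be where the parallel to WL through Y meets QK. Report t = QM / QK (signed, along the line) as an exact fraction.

Set Y = (0, 0), X = (1, 0), S = (0, 1); any affine frame gives the same invariant.
1. W is the centroid of triangle XYS ⇒ W = (1/3, 1/3)
2. A lies on line XY with XA:AY = 5:4 ⇒ A = (4/9, 0)
3. L lies on line SA with SL:LA = -3:1 ⇒ L = (2/3, -1/2)
4. Q lies on line SA with SQ:QA = 5:2 ⇒ Q = (20/63, 2/7)
5. K lies on line WA with WK:KA = 1:2 ⇒ K = (10/27, 2/9)
through Y parallel to WL: direction (1/3, -5/6); meets QK at M = (-20/39, 50/39)
M = Q + t·(K−Q) with t = -204/13

t = -204/13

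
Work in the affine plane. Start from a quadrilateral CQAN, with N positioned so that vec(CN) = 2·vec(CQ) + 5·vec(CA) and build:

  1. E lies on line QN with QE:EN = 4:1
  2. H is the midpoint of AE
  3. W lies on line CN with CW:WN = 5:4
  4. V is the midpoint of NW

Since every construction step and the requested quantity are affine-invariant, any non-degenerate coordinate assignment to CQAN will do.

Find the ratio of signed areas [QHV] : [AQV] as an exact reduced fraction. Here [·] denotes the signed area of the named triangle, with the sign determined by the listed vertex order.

[QHV]:[AQV] = -2/5

Choose coordinates C = (0, 0), Q = (1, 0), A = (0, 1), N = (2, 5).
1. E lies on line QN with QE:EN = 4:1 ⇒ E = (9/5, 4)
2. H is the midpoint of AE ⇒ H = (9/10, 5/2)
3. W lies on line CN with CW:WN = 5:4 ⇒ W = (10/9, 25/9)
4. V is the midpoint of NW ⇒ V = (14/9, 35/9)
2·[QHV] = -16/9, 2·[AQV] = 40/9
[QHV]:[AQV] = -16/9:40/9 = -2/5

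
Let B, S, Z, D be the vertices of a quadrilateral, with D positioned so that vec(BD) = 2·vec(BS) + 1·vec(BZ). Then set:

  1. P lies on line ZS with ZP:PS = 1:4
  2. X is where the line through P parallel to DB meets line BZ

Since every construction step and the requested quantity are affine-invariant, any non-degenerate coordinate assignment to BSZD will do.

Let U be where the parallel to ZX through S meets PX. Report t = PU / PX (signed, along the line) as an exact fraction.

Set B = (0, 0), S = (1, 0), Z = (0, 1), D = (2, 1); any affine frame gives the same invariant.
1. P lies on line ZS with ZP:PS = 1:4 ⇒ P = (1/5, 4/5)
2. X is where the line through P parallel to DB meets line BZ ⇒ X = (0, 7/10)
through S parallel to ZX: direction (0, -3/10); meets PX at U = (1, 6/5)
U = P + t·(X−P) with t = -4

t = -4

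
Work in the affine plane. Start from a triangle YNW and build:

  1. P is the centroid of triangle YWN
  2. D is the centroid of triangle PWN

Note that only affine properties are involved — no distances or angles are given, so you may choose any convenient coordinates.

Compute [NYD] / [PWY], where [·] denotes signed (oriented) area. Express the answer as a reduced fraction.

[NYD]:[PWY] = -4/3

Assign Y = (0, 0), N = (1, 0), W = (0, 1) — the answer is frame-independent, so this choice is without loss of generality.
1. P is the centroid of triangle YWN ⇒ P = (1/3, 1/3)
2. D is the centroid of triangle PWN ⇒ D = (4/9, 4/9)
2·[NYD] = -4/9, 2·[PWY] = 1/3
[NYD]:[PWY] = -4/9:1/3 = -4/3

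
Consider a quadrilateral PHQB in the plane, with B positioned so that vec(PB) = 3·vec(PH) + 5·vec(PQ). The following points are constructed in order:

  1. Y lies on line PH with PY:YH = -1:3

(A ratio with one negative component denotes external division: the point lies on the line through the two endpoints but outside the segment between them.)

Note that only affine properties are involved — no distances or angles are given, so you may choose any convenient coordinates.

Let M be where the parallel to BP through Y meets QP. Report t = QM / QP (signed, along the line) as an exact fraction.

t = 1/6

Work in coordinates with P = (0, 0), H = (1, 0), Q = (0, 1), B = (3, 5).
1. Y lies on line PH with PY:YH = -1:3 ⇒ Y = (-1/2, 0)
through Y parallel to BP: direction (-3, -5); meets QP at M = (0, 5/6)
M = Q + t·(P−Q) with t = 1/6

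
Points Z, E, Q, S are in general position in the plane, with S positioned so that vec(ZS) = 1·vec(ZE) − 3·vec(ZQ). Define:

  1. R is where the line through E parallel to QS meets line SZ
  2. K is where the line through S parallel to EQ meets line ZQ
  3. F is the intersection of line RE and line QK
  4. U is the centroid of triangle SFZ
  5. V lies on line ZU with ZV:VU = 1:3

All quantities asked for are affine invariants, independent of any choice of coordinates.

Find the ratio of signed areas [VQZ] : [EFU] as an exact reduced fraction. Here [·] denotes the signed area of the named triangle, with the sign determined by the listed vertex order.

[VQZ]:[EFU] = 1/28

Assign Z = (0, 0), E = (1, 0), Q = (0, 1), S = (1, -3) — the answer is frame-independent, so this choice is without loss of generality.
1. R is where the line through E parallel to QS meets line SZ ⇒ R = (4, -12)
2. K is where the line through S parallel to EQ meets line ZQ ⇒ K = (0, -2)
3. F is the intersection of line RE and line QK ⇒ F = (0, 4)
4. U is the centroid of triangle SFZ ⇒ U = (1/3, 1/3)
5. V lies on line ZU with ZV:VU = 1:3 ⇒ V = (1/12, 1/12)
2·[VQZ] = 1/12, 2·[EFU] = 7/3
[VQZ]:[EFU] = 1/12:7/3 = 1/28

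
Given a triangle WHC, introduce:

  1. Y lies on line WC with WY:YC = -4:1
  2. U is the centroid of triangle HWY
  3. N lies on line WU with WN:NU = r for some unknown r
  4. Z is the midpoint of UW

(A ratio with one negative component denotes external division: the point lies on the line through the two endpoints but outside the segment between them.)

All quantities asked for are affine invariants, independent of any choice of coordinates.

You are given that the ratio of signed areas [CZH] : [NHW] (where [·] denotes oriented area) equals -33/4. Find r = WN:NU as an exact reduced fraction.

Choose coordinates W = (0, 0), H = (1, 0), C = (0, 1).
1. Y lies on line WC with WY:YC = -4:1 ⇒ Y = (0, 4/3)
2. U is the centroid of triangle HWY ⇒ U = (1/3, 4/9)
3. With WN:NU = r, write λ = r/(r+1) so N = W + λ·(U−W); N is affine-linear in λ
4. Z is the midpoint of UW ⇒ Z = (1/6, 2/9)
Every point depending on N is an affine combination of N and λ-independent points, so each such coordinate is linear in λ; the λ² term in each signed area is a multiple of (U−W)×(U−W) = 0, so 2·[CZH] and 2·[NHW] are each linear in λ. Evaluating at λ=0 and λ=1:
  2·[CZH] = 11/18,   2·[NHW] = -4/9·λ
So [CZH]:[NHW] = (11/18) / (-4/9·λ). Setting this equal to -33/4:
  11/18 = -33/4·(-4/9·λ)  ⇒  λ = 1/6
Then r = λ/(1−λ) = (1/6)/(5/6) = 1/5. Check: with r = 1/5, N = (1/18, 2/27) and [CZH]:[NHW] = -33/4 as required.

r = 1/5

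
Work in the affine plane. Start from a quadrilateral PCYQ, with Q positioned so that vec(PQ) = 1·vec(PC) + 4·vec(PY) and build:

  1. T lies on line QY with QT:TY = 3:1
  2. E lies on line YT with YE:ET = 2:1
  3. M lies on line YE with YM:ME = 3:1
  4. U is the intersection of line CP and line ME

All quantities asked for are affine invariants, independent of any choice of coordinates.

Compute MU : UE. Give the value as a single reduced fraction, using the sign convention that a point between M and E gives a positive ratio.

MU:UE = -11/12

Set P = (0, 0), C = (1, 0), Y = (0, 1), Q = (1, 4); any affine frame gives the same invariant.
1. T lies on line QY with QT:TY = 3:1 ⇒ T = (1/4, 7/4)
2. E lies on line YT with YE:ET = 2:1 ⇒ E = (1/6, 3/2)
3. M lies on line YE with YM:ME = 3:1 ⇒ M = (1/8, 11/8)
4. U is the intersection of line CP and line ME ⇒ U = (-1/3, 0)
U = M + t·(E−M) with t = -11, so MU:UE = t:(1−t) = -11:12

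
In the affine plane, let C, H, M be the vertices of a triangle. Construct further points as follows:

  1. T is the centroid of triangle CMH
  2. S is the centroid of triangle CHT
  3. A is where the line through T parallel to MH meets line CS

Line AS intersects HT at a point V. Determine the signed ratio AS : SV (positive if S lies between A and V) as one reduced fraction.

Work in coordinates with C = (0, 0), H = (1, 0), M = (0, 1).
1. T is the centroid of triangle CMH ⇒ T = (1/3, 1/3)
2. S is the centroid of triangle CHT ⇒ S = (4/9, 1/9)
3. A is where the line through T parallel to MH meets line CS ⇒ A = (8/15, 2/15)
line AS meets HT at V = (2/3, 1/6)
S = A + t·(V−A) with t = -2/3, so AS:SV = -2/3:5/3

AS:SV = -2/5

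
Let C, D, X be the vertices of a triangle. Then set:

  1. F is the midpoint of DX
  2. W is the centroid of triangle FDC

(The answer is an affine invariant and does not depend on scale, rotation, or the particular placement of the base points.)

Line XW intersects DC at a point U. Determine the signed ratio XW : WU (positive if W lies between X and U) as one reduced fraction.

XW:WU = 5

Set C = (0, 0), D = (1, 0), X = (0, 1); any affine frame gives the same invariant.
1. F is the midpoint of DX ⇒ F = (1/2, 1/2)
2. W is the centroid of triangle FDC ⇒ W = (1/2, 1/6)
line XW meets DC at U = (3/5, 0)
W = X + t·(U−X) with t = 5/6, so XW:WU = 5/6:1/6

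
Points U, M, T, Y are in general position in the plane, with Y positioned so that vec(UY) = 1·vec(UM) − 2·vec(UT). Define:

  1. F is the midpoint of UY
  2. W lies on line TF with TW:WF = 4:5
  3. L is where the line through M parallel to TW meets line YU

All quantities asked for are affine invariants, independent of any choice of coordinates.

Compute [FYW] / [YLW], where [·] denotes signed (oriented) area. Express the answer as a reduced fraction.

Set U = (0, 0), M = (1, 0), T = (0, 1), Y = (1, -2); any affine frame gives the same invariant.
1. F is the midpoint of UY ⇒ F = (1/2, -1)
2. W lies on line TF with TW:WF = 4:5 ⇒ W = (2/9, 1/9)
3. L is where the line through M parallel to TW meets line YU ⇒ L = (2, -4)
2·[FYW] = 5/18, 2·[YLW] = 5/9
[FYW]:[YLW] = 5/18:5/9 = 1/2

[FYW]:[YLW] = 1/2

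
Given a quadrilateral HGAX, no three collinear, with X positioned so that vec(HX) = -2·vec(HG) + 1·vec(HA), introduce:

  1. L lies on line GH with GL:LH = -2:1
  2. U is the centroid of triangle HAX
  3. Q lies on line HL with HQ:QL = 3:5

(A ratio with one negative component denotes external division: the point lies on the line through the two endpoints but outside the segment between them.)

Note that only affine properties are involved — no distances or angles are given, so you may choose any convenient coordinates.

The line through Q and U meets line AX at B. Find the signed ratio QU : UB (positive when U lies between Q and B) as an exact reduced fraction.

Work in coordinates with H = (0, 0), G = (1, 0), A = (0, 1), X = (-2, 1).
1. L lies on line GH with GL:LH = -2:1 ⇒ L = (-1, 0)
2. U is the centroid of triangle HAX ⇒ U = (-2/3, 2/3)
3. Q lies on line HL with HQ:QL = 3:5 ⇒ Q = (-3/8, 0)
line QU meets AX at B = (-13/16, 1)
U = Q + t·(B−Q) with t = 2/3, so QU:UB = 2/3:1/3

QU:UB = 2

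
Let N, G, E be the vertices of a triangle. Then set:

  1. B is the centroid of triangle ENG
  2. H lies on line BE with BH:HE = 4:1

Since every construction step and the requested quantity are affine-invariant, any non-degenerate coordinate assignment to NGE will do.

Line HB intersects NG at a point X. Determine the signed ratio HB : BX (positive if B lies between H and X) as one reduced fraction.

HB:BX = 8/5

Work in coordinates with N = (0, 0), G = (1, 0), E = (0, 1).
1. B is the centroid of triangle ENG ⇒ B = (1/3, 1/3)
2. H lies on line BE with BH:HE = 4:1 ⇒ H = (1/15, 13/15)
line HB meets NG at X = (1/2, 0)
B = H + t·(X−H) with t = 8/13, so HB:BX = 8/13:5/13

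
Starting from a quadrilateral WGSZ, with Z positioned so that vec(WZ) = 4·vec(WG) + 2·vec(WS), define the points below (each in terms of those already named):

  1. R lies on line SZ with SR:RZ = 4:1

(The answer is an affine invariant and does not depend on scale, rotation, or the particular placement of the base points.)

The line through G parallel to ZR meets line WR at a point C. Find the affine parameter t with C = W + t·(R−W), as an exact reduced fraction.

t = -1/4

Choose coordinates W = (0, 0), G = (1, 0), S = (0, 1), Z = (4, 2).
1. R lies on line SZ with SR:RZ = 4:1 ⇒ R = (16/5, 9/5)
through G parallel to ZR: direction (-4/5, -1/5); meets WR at C = (-4/5, -9/20)
C = W + t·(R−W) with t = -1/4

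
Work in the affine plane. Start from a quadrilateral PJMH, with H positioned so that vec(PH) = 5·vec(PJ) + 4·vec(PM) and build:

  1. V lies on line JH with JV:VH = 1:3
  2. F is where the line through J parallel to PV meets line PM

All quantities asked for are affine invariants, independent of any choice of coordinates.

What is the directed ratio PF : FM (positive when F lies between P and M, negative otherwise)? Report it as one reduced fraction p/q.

Work in coordinates with P = (0, 0), J = (1, 0), M = (0, 1), H = (5, 4).
1. V lies on line JH with JV:VH = 1:3 ⇒ V = (2, 1)
2. F is where the line through J parallel to PV meets line PM ⇒ F = (0, -1/2)
F = P + t·(M−P) with t = -1/2, so PF:FM = t:(1−t) = -1/2:3/2

PF:FM = -1/3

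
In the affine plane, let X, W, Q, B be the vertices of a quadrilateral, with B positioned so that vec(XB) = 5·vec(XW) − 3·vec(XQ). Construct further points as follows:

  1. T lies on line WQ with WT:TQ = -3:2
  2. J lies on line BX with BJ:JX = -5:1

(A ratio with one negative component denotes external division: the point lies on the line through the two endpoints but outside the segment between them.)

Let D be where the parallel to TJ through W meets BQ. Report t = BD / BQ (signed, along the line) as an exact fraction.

t = 9/11

Assign X = (0, 0), W = (1, 0), Q = (0, 1), B = (5, -3) — the answer is frame-independent, so this choice is without loss of generality.
1. T lies on line WQ with WT:TQ = -3:2 ⇒ T = (-2, 3)
2. J lies on line BX with BJ:JX = -5:1 ⇒ J = (-5/4, 3/4)
through W parallel to TJ: direction (3/4, -9/4); meets BQ at D = (10/11, 3/11)
D = B + t·(Q−B) with t = 9/11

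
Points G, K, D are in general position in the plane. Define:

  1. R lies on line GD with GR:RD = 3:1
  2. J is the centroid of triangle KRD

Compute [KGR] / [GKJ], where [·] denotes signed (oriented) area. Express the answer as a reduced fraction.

Work in coordinates with G = (0, 0), K = (1, 0), D = (0, 1).
1. R lies on line GD with GR:RD = 3:1 ⇒ R = (0, 3/4)
2. J is the centroid of triangle KRD ⇒ J = (1/3, 7/12)
2·[KGR] = -3/4, 2·[GKJ] = 7/12
[KGR]:[GKJ] = -3/4:7/12 = -9/7

[KGR]:[GKJ] = -9/7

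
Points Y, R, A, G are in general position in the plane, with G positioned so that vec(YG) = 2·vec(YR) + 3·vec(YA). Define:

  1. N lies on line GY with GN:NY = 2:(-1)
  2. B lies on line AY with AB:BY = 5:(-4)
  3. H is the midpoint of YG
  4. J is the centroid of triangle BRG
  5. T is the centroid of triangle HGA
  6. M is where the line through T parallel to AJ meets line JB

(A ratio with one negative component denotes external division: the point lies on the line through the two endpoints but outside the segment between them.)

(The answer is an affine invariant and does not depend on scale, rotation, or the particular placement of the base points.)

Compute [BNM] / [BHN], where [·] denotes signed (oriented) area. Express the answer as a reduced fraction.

[BNM]:[BHN] = -215/216

Work in coordinates with Y = (0, 0), R = (1, 0), A = (0, 1), G = (2, 3).
1. N lies on line GY with GN:NY = 2:(-1) ⇒ N = (-2, -3)
2. B lies on line AY with AB:BY = 5:(-4) ⇒ B = (0, -4)
3. H is the midpoint of YG ⇒ H = (1, 3/2)
4. J is the centroid of triangle BRG ⇒ J = (1, -1/3)
5. T is the centroid of triangle HGA ⇒ T = (1, 11/6)
6. M is where the line through T parallel to AJ meets line JB ⇒ M = (43/30, 113/90)
2·[BNM] = -215/18, 2·[BHN] = 12
[BNM]:[BHN] = -215/18:12 = -215/216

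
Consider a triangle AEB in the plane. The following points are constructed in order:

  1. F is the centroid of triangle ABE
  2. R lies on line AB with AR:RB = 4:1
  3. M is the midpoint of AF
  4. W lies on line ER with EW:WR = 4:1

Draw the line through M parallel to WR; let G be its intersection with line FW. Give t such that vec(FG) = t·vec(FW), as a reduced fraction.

Choose coordinates A = (0, 0), E = (1, 0), B = (0, 1).
1. F is the centroid of triangle ABE ⇒ F = (1/3, 1/3)
2. R lies on line AB with AR:RB = 4:1 ⇒ R = (0, 4/5)
3. M is the midpoint of AF ⇒ M = (1/6, 1/6)
4. W lies on line ER with EW:WR = 4:1 ⇒ W = (1/5, 16/25)
through M parallel to WR: direction (-1/5, 4/25); meets FW at G = (8/15, -19/150)
G = F + t·(W−F) with t = -3/2

t = -3/2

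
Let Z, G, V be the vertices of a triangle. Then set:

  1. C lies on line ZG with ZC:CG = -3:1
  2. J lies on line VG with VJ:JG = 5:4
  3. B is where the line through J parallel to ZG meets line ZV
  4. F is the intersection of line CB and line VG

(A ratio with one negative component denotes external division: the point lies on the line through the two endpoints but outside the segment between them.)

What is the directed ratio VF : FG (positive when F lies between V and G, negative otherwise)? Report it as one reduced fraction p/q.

VF:FG = 15/4

Set Z = (0, 0), G = (1, 0), V = (0, 1); any affine frame gives the same invariant.
1. C lies on line ZG with ZC:CG = -3:1 ⇒ C = (3/2, 0)
2. J lies on line VG with VJ:JG = 5:4 ⇒ J = (5/9, 4/9)
3. B is where the line through J parallel to ZG meets line ZV ⇒ B = (0, 4/9)
4. F is the intersection of line CB and line VG ⇒ F = (15/19, 4/19)
F = V + t·(G−V) with t = 15/19, so VF:FG = t:(1−t) = 15/19:4/19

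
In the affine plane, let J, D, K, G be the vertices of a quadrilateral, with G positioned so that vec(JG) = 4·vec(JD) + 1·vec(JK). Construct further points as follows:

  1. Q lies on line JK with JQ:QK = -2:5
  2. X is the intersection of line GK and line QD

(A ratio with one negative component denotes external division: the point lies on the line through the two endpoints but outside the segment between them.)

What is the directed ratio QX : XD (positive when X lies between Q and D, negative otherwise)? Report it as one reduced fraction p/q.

Choose coordinates J = (0, 0), D = (1, 0), K = (0, 1), G = (4, 1).
1. Q lies on line JK with JQ:QK = -2:5 ⇒ Q = (0, -2/3)
2. X is the intersection of line GK and line QD ⇒ X = (5/2, 1)
X = Q + t·(D−Q) with t = 5/2, so QX:XD = t:(1−t) = 5/2:-3/2

QX:XD = -5/3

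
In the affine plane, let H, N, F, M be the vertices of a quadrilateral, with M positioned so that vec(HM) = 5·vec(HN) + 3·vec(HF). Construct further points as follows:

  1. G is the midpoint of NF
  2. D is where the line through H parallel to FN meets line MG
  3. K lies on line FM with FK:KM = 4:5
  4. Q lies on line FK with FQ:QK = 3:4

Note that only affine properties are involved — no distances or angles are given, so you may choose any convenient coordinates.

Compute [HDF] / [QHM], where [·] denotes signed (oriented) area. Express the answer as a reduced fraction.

[HDF]:[QHM] = -3/85

Assign H = (0, 0), N = (1, 0), F = (0, 1), M = (5, 3) — the answer is frame-independent, so this choice is without loss of generality.
1. G is the midpoint of NF ⇒ G = (1/2, 1/2)
2. D is where the line through H parallel to FN meets line MG ⇒ D = (-1/7, 1/7)
3. K lies on line FM with FK:KM = 4:5 ⇒ K = (20/9, 17/9)
4. Q lies on line FK with FQ:QK = 3:4 ⇒ Q = (20/21, 29/21)
2·[HDF] = -1/7, 2·[QHM] = 85/21
[HDF]:[QHM] = -1/7:85/21 = -3/85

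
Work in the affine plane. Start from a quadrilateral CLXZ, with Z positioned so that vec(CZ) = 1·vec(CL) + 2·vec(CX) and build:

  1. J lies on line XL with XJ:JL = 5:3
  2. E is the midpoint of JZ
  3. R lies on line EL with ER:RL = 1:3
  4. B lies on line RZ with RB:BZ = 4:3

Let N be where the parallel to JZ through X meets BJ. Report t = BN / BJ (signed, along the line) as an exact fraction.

t = 149/9

Work in coordinates with C = (0, 0), L = (1, 0), X = (0, 1), Z = (1, 2).
1. J lies on line XL with XJ:JL = 5:3 ⇒ J = (5/8, 3/8)
2. E is the midpoint of JZ ⇒ E = (13/16, 19/16)
3. R lies on line EL with ER:RL = 1:3 ⇒ R = (55/64, 57/64)
4. B lies on line RZ with RB:BZ = 4:3 ⇒ B = (421/448, 683/448)
through X parallel to JZ: direction (3/8, 13/8); meets BJ at N = (-205/48, -2521/144)
N = B + t·(J−B) with t = 149/9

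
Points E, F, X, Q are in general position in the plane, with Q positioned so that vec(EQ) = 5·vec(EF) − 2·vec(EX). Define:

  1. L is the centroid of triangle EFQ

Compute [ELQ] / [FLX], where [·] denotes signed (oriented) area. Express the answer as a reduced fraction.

[ELQ]:[FLX] = -2

Assign E = (0, 0), F = (1, 0), X = (0, 1), Q = (5, -2) — the answer is frame-independent, so this choice is without loss of generality.
1. L is the centroid of triangle EFQ ⇒ L = (2, -2/3)
2·[ELQ] = -2/3, 2·[FLX] = 1/3
[ELQ]:[FLX] = -2/3:1/3 = -2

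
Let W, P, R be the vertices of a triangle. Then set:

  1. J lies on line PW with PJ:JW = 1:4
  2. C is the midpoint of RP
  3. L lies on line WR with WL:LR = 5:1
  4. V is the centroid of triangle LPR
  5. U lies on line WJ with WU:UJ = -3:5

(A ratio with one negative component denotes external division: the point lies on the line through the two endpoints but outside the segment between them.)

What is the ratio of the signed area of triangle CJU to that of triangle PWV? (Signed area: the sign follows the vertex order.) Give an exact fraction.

[CJU]:[PWV] = 18/11

Assign W = (0, 0), P = (1, 0), R = (0, 1) — the answer is frame-independent, so this choice is without loss of generality.
1. J lies on line PW with PJ:JW = 1:4 ⇒ J = (4/5, 0)
2. C is the midpoint of RP ⇒ C = (1/2, 1/2)
3. L lies on line WR with WL:LR = 5:1 ⇒ L = (0, 5/6)
4. V is the centroid of triangle LPR ⇒ V = (1/3, 11/18)
5. U lies on line WJ with WU:UJ = -3:5 ⇒ U = (-6/5, 0)
2·[CJU] = -1, 2·[PWV] = -11/18
[CJU]:[PWV] = -1:-11/18 = 18/11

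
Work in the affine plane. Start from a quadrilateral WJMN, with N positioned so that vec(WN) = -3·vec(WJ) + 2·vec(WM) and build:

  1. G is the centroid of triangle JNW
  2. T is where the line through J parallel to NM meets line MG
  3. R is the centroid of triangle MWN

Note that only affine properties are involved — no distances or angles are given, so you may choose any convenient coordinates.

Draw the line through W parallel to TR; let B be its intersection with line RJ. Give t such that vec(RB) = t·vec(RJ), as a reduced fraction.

t = 1/3

Work in coordinates with W = (0, 0), J = (1, 0), M = (0, 1), N = (-3, 2).
1. G is the centroid of triangle JNW ⇒ G = (-2/3, 2/3)
2. T is where the line through J parallel to NM meets line MG ⇒ T = (-4/5, 3/5)
3. R is the centroid of triangle MWN ⇒ R = (-1, 1)
through W parallel to TR: direction (-1/5, 2/5); meets RJ at B = (-1/3, 2/3)
B = R + t·(J−R) with t = 1/3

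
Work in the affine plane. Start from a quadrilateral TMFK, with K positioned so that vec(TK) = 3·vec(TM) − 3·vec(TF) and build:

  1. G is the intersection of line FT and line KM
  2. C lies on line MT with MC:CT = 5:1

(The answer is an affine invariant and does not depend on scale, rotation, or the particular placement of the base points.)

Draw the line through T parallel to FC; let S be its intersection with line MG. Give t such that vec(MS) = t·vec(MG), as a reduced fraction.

t = 4/3

Choose coordinates T = (0, 0), M = (1, 0), F = (0, 1), K = (3, -3).
1. G is the intersection of line FT and line KM ⇒ G = (0, 3/2)
2. C lies on line MT with MC:CT = 5:1 ⇒ C = (1/6, 0)
through T parallel to FC: direction (1/6, -1); meets MG at S = (-1/3, 2)
S = M + t·(G−M) with t = 4/3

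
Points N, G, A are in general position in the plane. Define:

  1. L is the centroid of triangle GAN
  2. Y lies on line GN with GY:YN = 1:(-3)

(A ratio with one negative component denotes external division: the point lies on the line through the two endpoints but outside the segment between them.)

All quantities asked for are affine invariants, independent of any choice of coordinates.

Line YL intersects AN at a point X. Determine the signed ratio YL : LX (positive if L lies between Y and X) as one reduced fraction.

YL:LX = 7/2

Set N = (0, 0), G = (1, 0), A = (0, 1); any affine frame gives the same invariant.
1. L is the centroid of triangle GAN ⇒ L = (1/3, 1/3)
2. Y lies on line GN with GY:YN = 1:(-3) ⇒ Y = (3/2, 0)
line YL meets AN at X = (0, 3/7)
L = Y + t·(X−Y) with t = 7/9, so YL:LX = 7/9:2/9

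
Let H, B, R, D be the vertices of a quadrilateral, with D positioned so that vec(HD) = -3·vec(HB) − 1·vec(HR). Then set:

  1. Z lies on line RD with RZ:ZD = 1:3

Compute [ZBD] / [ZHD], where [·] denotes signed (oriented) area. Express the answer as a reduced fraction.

[ZBD]:[ZHD] = 5/3

Work in coordinates with H = (0, 0), B = (1, 0), R = (0, 1), D = (-3, -1).
1. Z lies on line RD with RZ:ZD = 1:3 ⇒ Z = (-3/4, 1/2)
2·[ZBD] = -15/4, 2·[ZHD] = -9/4
[ZBD]:[ZHD] = -15/4:-9/4 = 5/3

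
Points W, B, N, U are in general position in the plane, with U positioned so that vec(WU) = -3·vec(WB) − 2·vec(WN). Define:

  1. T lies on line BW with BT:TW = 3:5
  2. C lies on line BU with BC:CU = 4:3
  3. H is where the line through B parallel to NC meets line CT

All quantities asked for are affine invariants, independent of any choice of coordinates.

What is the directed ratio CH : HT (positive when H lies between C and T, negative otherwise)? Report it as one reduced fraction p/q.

Set W = (0, 0), B = (1, 0), N = (0, 1), U = (-3, -2); any affine frame gives the same invariant.
1. T lies on line BW with BT:TW = 3:5 ⇒ T = (5/8, 0)
2. C lies on line BU with BC:CU = 4:3 ⇒ C = (-9/7, -8/7)
3. H is where the line through B parallel to NC meets line CT ⇒ H = (415/343, 120/343)
H = C + t·(T−C) with t = 64/49, so CH:HT = t:(1−t) = 64/49:-15/49

CH:HT = -64/15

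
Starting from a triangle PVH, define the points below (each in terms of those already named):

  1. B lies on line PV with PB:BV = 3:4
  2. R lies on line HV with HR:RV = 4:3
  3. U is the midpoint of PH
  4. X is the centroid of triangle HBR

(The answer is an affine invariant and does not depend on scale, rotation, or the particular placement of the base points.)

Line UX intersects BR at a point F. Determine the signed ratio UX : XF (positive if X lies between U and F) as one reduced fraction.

Choose coordinates P = (0, 0), V = (1, 0), H = (0, 1).
1. B lies on line PV with PB:BV = 3:4 ⇒ B = (3/7, 0)
2. R lies on line HV with HR:RV = 4:3 ⇒ R = (4/7, 3/7)
3. U is the midpoint of PH ⇒ U = (0, 1/2)
4. X is the centroid of triangle HBR ⇒ X = (1/3, 10/21)
line UX meets BR at F = (25/43, 138/301)
X = U + t·(F−U) with t = 43/75, so UX:XF = 43/75:32/75

UX:XF = 43/32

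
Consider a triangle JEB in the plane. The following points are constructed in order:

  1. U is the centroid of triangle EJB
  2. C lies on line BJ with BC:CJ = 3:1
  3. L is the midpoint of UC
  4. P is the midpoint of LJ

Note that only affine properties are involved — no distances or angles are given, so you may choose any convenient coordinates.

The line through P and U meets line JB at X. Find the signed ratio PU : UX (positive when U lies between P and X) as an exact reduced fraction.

Assign J = (0, 0), E = (1, 0), B = (0, 1) — the answer is frame-independent, so this choice is without loss of generality.
1. U is the centroid of triangle EJB ⇒ U = (1/3, 1/3)
2. C lies on line BJ with BC:CJ = 3:1 ⇒ C = (0, 1/4)
3. L is the midpoint of UC ⇒ L = (1/6, 7/24)
4. P is the midpoint of LJ ⇒ P = (1/12, 7/48)
line PU meets JB at X = (0, 1/12)
U = P + t·(X−P) with t = -3, so PU:UX = -3:4

PU:UX = -3/4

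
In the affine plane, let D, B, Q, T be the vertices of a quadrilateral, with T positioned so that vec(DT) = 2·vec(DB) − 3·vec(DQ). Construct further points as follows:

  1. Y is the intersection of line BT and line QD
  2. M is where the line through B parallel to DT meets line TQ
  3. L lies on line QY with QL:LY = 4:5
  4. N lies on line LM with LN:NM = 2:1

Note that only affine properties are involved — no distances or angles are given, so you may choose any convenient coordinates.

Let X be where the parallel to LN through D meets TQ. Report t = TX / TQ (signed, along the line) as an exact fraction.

t = 7/16

Assign D = (0, 0), B = (1, 0), Q = (0, 1), T = (2, -3) — the answer is frame-independent, so this choice is without loss of generality.
1. Y is the intersection of line BT and line QD ⇒ Y = (0, 3)
2. M is where the line through B parallel to DT meets line TQ ⇒ M = (-1, 3)
3. L lies on line QY with QL:LY = 4:5 ⇒ L = (0, 17/9)
4. N lies on line LM with LN:NM = 2:1 ⇒ N = (-2/3, 71/27)
through D parallel to LN: direction (-2/3, 20/27); meets TQ at X = (9/8, -5/4)
X = T + t·(Q−T) with t = 7/16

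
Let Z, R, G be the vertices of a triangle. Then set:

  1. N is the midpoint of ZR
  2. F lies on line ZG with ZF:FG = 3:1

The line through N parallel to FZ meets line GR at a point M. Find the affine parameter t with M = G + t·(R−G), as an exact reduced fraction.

t = 1/2

Work in coordinates with Z = (0, 0), R = (1, 0), G = (0, 1).
1. N is the midpoint of ZR ⇒ N = (1/2, 0)
2. F lies on line ZG with ZF:FG = 3:1 ⇒ F = (0, 3/4)
through N parallel to FZ: direction (0, -3/4); meets GR at M = (1/2, 1/2)
M = G + t·(R−G) with t = 1/2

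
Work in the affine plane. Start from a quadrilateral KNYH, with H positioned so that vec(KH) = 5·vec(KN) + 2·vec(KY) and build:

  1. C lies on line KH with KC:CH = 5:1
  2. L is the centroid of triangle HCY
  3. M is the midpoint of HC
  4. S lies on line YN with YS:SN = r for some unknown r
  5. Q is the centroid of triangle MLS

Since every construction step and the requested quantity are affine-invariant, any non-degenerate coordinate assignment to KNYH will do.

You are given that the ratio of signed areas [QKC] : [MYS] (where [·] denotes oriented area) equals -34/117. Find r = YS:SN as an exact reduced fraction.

Choose coordinates K = (0, 0), N = (1, 0), Y = (0, 1), H = (5, 2).
1. C lies on line KH with KC:CH = 5:1 ⇒ C = (25/6, 5/3)
2. L is the centroid of triangle HCY ⇒ L = (55/18, 14/9)
3. M is the midpoint of HC ⇒ M = (55/12, 11/6)
4. With YS:SN = r, write λ = r/(r+1) so S = Y + λ·(N−Y); S is affine-linear in λ
5. Q is the centroid of triangle MLS ⇒ Q is an affine combination of earlier points and hence also affine-linear in λ
Every point depending on S is an affine combination of S and λ-independent points, so each such coordinate is linear in λ; the λ² term in each signed area is a multiple of (N−Y)×(N−Y) = 0, so 2·[QKC] and 2·[MYS] are each linear in λ. Evaluating at λ=0 and λ=1:
  2·[QKC] = -35/18·λ + 50/27,   2·[MYS] = 65/12·λ
So [QKC]:[MYS] = (-35/18·λ + 50/27) / (65/12·λ). Setting this equal to -34/117:
  -35/18·λ + 50/27 = -34/117·(65/12·λ)  ⇒  λ = 5
Then r = λ/(1−λ) = (5)/(-4) = -5/4. Check: with r = -5/4, S = (5, -4) and [QKC]:[MYS] = -34/117 as required.

r = -5/4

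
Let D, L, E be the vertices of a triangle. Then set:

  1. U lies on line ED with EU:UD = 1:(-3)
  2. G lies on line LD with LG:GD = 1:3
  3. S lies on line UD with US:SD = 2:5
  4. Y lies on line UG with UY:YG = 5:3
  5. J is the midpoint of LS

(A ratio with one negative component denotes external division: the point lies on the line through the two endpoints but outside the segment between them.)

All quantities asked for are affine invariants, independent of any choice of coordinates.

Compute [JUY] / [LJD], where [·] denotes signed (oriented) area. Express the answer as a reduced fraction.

[JUY]:[LJD] = 1/32

Work in coordinates with D = (0, 0), L = (1, 0), E = (0, 1).
1. U lies on line ED with EU:UD = 1:(-3) ⇒ U = (0, 3/2)
2. G lies on line LD with LG:GD = 1:3 ⇒ G = (3/4, 0)
3. S lies on line UD with US:SD = 2:5 ⇒ S = (0, 15/14)
4. Y lies on line UG with UY:YG = 5:3 ⇒ Y = (15/32, 9/16)
5. J is the midpoint of LS ⇒ J = (1/2, 15/28)
2·[JUY] = 15/896, 2·[LJD] = 15/28
[JUY]:[LJD] = 15/896:15/28 = 1/32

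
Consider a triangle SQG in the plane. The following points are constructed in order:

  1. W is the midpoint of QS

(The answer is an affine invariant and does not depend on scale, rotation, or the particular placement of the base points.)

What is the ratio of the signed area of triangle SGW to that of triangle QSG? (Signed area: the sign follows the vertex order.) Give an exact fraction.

Work in coordinates with S = (0, 0), Q = (1, 0), G = (0, 1).
1. W is the midpoint of QS ⇒ W = (1/2, 0)
2·[SGW] = -1/2, 2·[QSG] = -1
[SGW]:[QSG] = -1/2:-1 = 1/2

[SGW]:[QSG] = 1/2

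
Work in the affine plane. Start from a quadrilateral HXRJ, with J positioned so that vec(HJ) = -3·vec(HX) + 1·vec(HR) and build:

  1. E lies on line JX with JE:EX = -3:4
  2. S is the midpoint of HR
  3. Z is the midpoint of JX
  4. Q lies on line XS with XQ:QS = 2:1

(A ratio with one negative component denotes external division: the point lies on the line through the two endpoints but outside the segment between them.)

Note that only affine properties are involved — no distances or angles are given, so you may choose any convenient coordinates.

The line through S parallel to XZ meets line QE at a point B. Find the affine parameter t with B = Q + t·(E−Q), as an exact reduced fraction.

Assign H = (0, 0), X = (1, 0), R = (0, 1), J = (-3, 1) — the answer is frame-independent, so this choice is without loss of generality.
1. E lies on line JX with JE:EX = -3:4 ⇒ E = (-15, 4)
2. S is the midpoint of HR ⇒ S = (0, 1/2)
3. Z is the midpoint of JX ⇒ Z = (-1, 1/2)
4. Q lies on line XS with XQ:QS = 2:1 ⇒ Q = (1/3, 1/3)
through S parallel to XZ: direction (-2, 1/2); meets QE at B = (8, -3/2)
B = Q + t·(E−Q) with t = -1/2

t = -1/2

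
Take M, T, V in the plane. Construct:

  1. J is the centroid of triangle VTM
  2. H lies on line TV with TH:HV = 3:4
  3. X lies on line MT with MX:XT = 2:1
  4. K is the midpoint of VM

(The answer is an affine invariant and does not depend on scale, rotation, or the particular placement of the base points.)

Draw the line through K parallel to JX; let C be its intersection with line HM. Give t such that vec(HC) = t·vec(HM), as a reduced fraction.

t = 1/2

Set M = (0, 0), T = (1, 0), V = (0, 1); any affine frame gives the same invariant.
1. J is the centroid of triangle VTM ⇒ J = (1/3, 1/3)
2. H lies on line TV with TH:HV = 3:4 ⇒ H = (4/7, 3/7)
3. X lies on line MT with MX:XT = 2:1 ⇒ X = (2/3, 0)
4. K is the midpoint of VM ⇒ K = (0, 1/2)
through K parallel to JX: direction (1/3, -1/3); meets HM at C = (2/7, 3/14)
C = H + t·(M−H) with t = 1/2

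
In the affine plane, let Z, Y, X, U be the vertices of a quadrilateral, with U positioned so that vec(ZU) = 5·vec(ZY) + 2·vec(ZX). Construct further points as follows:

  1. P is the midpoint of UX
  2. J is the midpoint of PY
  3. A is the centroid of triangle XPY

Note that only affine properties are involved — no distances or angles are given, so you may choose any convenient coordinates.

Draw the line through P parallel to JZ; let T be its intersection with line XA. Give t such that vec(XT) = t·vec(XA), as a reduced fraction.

Assign Z = (0, 0), Y = (1, 0), X = (0, 1), U = (5, 2) — the answer is frame-independent, so this choice is without loss of generality.
1. P is the midpoint of UX ⇒ P = (5/2, 3/2)
2. J is the midpoint of PY ⇒ J = (7/4, 3/4)
3. A is the centroid of triangle XPY ⇒ A = (7/6, 5/6)
through P parallel to JZ: direction (-7/4, -3/4); meets XA at T = (1, 6/7)
T = X + t·(A−X) with t = 6/7

t = 6/7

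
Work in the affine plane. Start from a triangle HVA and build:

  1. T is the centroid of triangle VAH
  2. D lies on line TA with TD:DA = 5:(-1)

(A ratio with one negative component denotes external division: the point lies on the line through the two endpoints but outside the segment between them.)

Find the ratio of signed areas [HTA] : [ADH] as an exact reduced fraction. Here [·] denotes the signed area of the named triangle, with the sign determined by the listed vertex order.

[HTA]:[ADH] = 4

Work in coordinates with H = (0, 0), V = (1, 0), A = (0, 1).
1. T is the centroid of triangle VAH ⇒ T = (1/3, 1/3)
2. D lies on line TA with TD:DA = 5:(-1) ⇒ D = (-1/12, 7/6)
2·[HTA] = 1/3, 2·[ADH] = 1/12
[HTA]:[ADH] = 1/3:1/12 = 4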